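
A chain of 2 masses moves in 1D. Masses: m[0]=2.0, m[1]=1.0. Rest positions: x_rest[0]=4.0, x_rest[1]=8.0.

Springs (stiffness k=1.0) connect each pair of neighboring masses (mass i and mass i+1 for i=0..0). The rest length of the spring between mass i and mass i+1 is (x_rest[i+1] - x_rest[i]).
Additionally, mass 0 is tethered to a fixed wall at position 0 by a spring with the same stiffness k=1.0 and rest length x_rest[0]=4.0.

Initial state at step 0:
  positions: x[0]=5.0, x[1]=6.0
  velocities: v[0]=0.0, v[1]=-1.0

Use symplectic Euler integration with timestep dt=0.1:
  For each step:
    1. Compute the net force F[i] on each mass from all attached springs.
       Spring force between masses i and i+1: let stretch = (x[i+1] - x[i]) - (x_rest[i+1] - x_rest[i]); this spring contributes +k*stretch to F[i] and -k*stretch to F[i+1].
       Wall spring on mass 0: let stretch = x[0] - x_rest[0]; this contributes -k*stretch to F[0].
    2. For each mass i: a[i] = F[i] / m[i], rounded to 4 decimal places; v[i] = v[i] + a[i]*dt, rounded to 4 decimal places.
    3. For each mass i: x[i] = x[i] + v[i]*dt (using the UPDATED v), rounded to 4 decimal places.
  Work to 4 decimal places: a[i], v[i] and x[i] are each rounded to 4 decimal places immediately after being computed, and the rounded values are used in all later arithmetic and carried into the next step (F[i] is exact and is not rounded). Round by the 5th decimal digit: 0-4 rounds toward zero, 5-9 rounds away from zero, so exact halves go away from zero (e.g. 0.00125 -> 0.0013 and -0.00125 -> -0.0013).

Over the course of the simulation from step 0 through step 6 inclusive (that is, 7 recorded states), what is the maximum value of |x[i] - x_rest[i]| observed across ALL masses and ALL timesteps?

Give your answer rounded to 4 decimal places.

Answer: 2.1185

Derivation:
Step 0: x=[5.0000 6.0000] v=[0.0000 -1.0000]
Step 1: x=[4.9800 5.9300] v=[-0.2000 -0.7000]
Step 2: x=[4.9399 5.8905] v=[-0.4015 -0.3950]
Step 3: x=[4.8798 5.8815] v=[-0.6010 -0.0901]
Step 4: x=[4.8003 5.9025] v=[-0.7949 0.2097]
Step 5: x=[4.7023 5.9525] v=[-0.9798 0.4995]
Step 6: x=[4.5871 6.0300] v=[-1.1524 0.7745]
Max displacement = 2.1185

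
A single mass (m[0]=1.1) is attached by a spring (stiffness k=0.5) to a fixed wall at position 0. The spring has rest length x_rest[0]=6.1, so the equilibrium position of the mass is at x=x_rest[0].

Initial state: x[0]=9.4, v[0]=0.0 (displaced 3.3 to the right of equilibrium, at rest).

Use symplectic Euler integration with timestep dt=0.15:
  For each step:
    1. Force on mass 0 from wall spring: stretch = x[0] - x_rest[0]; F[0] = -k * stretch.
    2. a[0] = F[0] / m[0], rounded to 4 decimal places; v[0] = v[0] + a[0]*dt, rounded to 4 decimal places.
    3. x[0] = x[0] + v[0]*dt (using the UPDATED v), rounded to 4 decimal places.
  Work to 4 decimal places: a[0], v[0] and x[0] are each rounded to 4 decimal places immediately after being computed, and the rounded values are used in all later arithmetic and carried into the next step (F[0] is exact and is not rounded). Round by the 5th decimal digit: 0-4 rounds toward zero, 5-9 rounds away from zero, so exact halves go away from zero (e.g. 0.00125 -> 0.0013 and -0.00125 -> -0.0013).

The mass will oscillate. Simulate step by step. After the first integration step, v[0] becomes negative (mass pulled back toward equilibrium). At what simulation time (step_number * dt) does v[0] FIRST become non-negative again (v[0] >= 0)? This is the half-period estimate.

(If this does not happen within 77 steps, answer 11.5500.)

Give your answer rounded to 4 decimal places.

Answer: 4.8000

Derivation:
Step 0: x=[9.4000] v=[0.0000]
Step 1: x=[9.3663] v=[-0.2250]
Step 2: x=[9.2991] v=[-0.4477]
Step 3: x=[9.1992] v=[-0.6658]
Step 4: x=[9.0676] v=[-0.8771]
Step 5: x=[8.9057] v=[-1.0794]
Step 6: x=[8.7151] v=[-1.2707]
Step 7: x=[8.4978] v=[-1.4490]
Step 8: x=[8.2559] v=[-1.6125]
Step 9: x=[7.9920] v=[-1.7595]
Step 10: x=[7.7087] v=[-1.8885]
Step 11: x=[7.4090] v=[-1.9982]
Step 12: x=[7.0959] v=[-2.0875]
Step 13: x=[6.7726] v=[-2.1554]
Step 14: x=[6.4424] v=[-2.2013]
Step 15: x=[6.1087] v=[-2.2246]
Step 16: x=[5.7749] v=[-2.2252]
Step 17: x=[5.4445] v=[-2.2030]
Step 18: x=[5.1208] v=[-2.1583]
Step 19: x=[4.8071] v=[-2.0915]
Step 20: x=[4.5066] v=[-2.0033]
Step 21: x=[4.2224] v=[-1.8947]
Step 22: x=[3.9574] v=[-1.7667]
Step 23: x=[3.7143] v=[-1.6206]
Step 24: x=[3.4956] v=[-1.4579]
Step 25: x=[3.3036] v=[-1.2803]
Step 26: x=[3.1402] v=[-1.0896]
Step 27: x=[3.0070] v=[-0.8878]
Step 28: x=[2.9055] v=[-0.6769]
Step 29: x=[2.8366] v=[-0.4591]
Step 30: x=[2.8011] v=[-0.2366]
Step 31: x=[2.7993] v=[-0.0117]
Step 32: x=[2.8313] v=[0.2133]
First v>=0 after going negative at step 32, time=4.8000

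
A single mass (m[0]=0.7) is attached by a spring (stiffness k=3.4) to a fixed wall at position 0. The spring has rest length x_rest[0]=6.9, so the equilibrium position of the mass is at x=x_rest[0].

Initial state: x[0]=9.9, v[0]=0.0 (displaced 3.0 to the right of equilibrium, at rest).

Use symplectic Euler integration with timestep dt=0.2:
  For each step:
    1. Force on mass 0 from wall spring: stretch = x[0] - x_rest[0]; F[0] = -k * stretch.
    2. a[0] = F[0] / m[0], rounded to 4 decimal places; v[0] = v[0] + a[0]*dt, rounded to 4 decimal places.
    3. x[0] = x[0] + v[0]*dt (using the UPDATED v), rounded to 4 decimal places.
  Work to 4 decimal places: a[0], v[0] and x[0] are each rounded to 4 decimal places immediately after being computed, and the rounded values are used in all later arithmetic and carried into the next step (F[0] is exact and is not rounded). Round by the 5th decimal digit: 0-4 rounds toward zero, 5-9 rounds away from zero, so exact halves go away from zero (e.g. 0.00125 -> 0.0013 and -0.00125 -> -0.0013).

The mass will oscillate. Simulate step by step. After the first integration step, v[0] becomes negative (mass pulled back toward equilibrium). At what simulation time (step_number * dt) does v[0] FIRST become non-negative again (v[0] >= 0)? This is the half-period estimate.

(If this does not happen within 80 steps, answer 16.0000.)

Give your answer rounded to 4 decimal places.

Step 0: x=[9.9000] v=[0.0000]
Step 1: x=[9.3171] v=[-2.9143]
Step 2: x=[8.2646] v=[-5.2623]
Step 3: x=[6.9470] v=[-6.5879]
Step 4: x=[5.6203] v=[-6.6336]
Step 5: x=[4.5422] v=[-5.3905]
Step 6: x=[3.9222] v=[-3.1001]
Step 7: x=[3.8807] v=[-0.2074]
Step 8: x=[4.4258] v=[2.7256]
First v>=0 after going negative at step 8, time=1.6000

Answer: 1.6000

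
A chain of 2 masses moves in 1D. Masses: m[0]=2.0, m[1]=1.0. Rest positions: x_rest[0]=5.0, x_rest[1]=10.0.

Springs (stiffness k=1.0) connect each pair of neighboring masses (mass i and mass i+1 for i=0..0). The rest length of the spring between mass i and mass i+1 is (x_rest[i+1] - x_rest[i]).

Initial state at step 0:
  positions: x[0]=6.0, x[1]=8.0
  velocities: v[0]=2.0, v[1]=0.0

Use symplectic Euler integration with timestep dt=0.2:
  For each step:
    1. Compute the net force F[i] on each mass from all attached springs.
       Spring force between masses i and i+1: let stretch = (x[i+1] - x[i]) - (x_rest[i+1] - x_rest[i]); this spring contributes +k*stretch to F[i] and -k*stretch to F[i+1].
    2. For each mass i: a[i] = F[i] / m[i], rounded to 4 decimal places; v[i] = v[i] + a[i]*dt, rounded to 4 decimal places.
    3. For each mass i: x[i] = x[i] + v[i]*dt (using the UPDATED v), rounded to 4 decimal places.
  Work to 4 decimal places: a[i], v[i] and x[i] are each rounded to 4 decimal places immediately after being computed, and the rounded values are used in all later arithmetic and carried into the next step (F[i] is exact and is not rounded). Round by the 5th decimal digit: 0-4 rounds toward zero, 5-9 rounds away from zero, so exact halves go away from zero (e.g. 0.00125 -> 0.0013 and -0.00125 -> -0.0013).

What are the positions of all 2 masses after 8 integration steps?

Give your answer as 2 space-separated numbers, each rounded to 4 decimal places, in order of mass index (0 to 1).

Answer: 7.1423 12.1157

Derivation:
Step 0: x=[6.0000 8.0000] v=[2.0000 0.0000]
Step 1: x=[6.3400 8.1200] v=[1.7000 0.6000]
Step 2: x=[6.6156 8.3688] v=[1.3780 1.2440]
Step 3: x=[6.8263 8.7475] v=[1.0533 1.8934]
Step 4: x=[6.9754 9.2493] v=[0.7454 2.5092]
Step 5: x=[7.0700 9.8602] v=[0.4728 3.0544]
Step 6: x=[7.1204 10.5595] v=[0.2518 3.4964]
Step 7: x=[7.1395 11.3212] v=[0.0957 3.8086]
Step 8: x=[7.1423 12.1157] v=[0.0139 3.9723]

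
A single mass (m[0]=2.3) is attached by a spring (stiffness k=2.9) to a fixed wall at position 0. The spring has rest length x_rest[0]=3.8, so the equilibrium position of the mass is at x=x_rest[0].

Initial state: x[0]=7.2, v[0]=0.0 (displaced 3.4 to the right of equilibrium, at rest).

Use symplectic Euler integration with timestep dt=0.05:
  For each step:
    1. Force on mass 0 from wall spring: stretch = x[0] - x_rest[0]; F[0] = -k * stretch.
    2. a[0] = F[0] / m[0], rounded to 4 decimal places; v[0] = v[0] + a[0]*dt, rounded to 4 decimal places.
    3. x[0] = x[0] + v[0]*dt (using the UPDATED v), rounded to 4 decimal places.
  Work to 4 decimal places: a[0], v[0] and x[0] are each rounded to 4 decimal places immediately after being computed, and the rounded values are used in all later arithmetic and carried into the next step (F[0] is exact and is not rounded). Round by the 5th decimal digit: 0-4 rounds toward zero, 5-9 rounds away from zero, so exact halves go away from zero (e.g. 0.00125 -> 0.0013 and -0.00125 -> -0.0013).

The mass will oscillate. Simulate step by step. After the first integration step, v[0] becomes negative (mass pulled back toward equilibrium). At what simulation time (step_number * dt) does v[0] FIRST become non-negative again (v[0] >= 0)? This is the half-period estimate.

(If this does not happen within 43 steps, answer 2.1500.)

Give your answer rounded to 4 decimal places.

Step 0: x=[7.2000] v=[0.0000]
Step 1: x=[7.1893] v=[-0.2144]
Step 2: x=[7.1679] v=[-0.4281]
Step 3: x=[7.1359] v=[-0.6404]
Step 4: x=[7.0934] v=[-0.8507]
Step 5: x=[7.0405] v=[-1.0583]
Step 6: x=[6.9774] v=[-1.2626]
Step 7: x=[6.9043] v=[-1.4629]
Step 8: x=[6.8214] v=[-1.6586]
Step 9: x=[6.7289] v=[-1.8491]
Step 10: x=[6.6272] v=[-2.0338]
Step 11: x=[6.5166] v=[-2.2120]
Step 12: x=[6.3974] v=[-2.3833]
Step 13: x=[6.2700] v=[-2.5471]
Step 14: x=[6.1349] v=[-2.7028]
Step 15: x=[5.9924] v=[-2.8500]
Step 16: x=[5.8430] v=[-2.9882]
Step 17: x=[5.6872] v=[-3.1170]
Step 18: x=[5.5254] v=[-3.2360]
Step 19: x=[5.3582] v=[-3.3448]
Step 20: x=[5.1861] v=[-3.4430]
Step 21: x=[5.0096] v=[-3.5304]
Step 22: x=[4.8293] v=[-3.6067]
Step 23: x=[4.6457] v=[-3.6716]
Step 24: x=[4.4595] v=[-3.7249]
Step 25: x=[4.2712] v=[-3.7665]
Step 26: x=[4.0814] v=[-3.7962]
Step 27: x=[3.8907] v=[-3.8139]
Step 28: x=[3.6997] v=[-3.8196]
Step 29: x=[3.5090] v=[-3.8133]
Step 30: x=[3.3193] v=[-3.7950]
Step 31: x=[3.1311] v=[-3.7647]
Step 32: x=[2.9450] v=[-3.7225]
Step 33: x=[2.7616] v=[-3.6686]
Step 34: x=[2.5814] v=[-3.6031]
Step 35: x=[2.4051] v=[-3.5263]
Step 36: x=[2.2332] v=[-3.4384]
Step 37: x=[2.0662] v=[-3.3396]
Step 38: x=[1.9047] v=[-3.2303]
Step 39: x=[1.7492] v=[-3.1108]
Step 40: x=[1.6001] v=[-2.9815]
Step 41: x=[1.4580] v=[-2.8428]
Step 42: x=[1.3232] v=[-2.6952]
Step 43: x=[1.1962] v=[-2.5391]
v[0] did not become non-negative within 43 steps; using fallback time=2.1500

Answer: 2.1500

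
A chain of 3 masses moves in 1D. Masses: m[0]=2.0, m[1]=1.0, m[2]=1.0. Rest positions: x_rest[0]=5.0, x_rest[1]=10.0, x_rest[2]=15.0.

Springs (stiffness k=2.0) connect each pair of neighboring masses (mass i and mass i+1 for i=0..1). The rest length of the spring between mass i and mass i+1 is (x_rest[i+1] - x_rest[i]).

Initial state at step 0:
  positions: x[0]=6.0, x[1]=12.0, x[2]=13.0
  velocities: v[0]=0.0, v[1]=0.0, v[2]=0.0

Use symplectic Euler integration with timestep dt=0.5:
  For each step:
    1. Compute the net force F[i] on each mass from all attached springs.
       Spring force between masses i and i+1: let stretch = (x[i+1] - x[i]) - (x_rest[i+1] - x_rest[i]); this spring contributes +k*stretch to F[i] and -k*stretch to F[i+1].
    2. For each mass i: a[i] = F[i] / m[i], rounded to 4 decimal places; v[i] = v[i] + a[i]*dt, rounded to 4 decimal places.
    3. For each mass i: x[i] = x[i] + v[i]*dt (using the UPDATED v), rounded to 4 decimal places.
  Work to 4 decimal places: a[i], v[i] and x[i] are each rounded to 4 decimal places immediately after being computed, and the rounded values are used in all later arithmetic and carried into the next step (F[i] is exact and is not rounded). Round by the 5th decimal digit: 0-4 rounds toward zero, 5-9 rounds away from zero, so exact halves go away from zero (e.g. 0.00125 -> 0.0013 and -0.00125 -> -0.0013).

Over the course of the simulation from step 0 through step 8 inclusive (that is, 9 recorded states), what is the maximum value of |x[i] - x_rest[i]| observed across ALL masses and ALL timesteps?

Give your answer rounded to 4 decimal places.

Answer: 2.8203

Derivation:
Step 0: x=[6.0000 12.0000 13.0000] v=[0.0000 0.0000 0.0000]
Step 1: x=[6.2500 9.5000 15.0000] v=[0.5000 -5.0000 4.0000]
Step 2: x=[6.0625 8.1250 16.7500] v=[-0.3750 -2.7500 3.5000]
Step 3: x=[5.1406 10.0313 16.6875] v=[-1.8438 3.8125 -0.1250]
Step 4: x=[4.1914 12.8203 15.7969] v=[-1.8985 5.5780 -1.7812]
Step 5: x=[4.1494 12.7832 15.9180] v=[-0.0841 -0.0743 0.2422]
Step 6: x=[5.0158 9.9966 16.9717] v=[1.7328 -5.5733 2.1074]
Step 7: x=[5.8774 8.2071 17.0379] v=[1.7232 -3.5790 0.1323]
Step 8: x=[6.0715 9.6682 15.1887] v=[0.3881 2.9221 -3.6985]
Max displacement = 2.8203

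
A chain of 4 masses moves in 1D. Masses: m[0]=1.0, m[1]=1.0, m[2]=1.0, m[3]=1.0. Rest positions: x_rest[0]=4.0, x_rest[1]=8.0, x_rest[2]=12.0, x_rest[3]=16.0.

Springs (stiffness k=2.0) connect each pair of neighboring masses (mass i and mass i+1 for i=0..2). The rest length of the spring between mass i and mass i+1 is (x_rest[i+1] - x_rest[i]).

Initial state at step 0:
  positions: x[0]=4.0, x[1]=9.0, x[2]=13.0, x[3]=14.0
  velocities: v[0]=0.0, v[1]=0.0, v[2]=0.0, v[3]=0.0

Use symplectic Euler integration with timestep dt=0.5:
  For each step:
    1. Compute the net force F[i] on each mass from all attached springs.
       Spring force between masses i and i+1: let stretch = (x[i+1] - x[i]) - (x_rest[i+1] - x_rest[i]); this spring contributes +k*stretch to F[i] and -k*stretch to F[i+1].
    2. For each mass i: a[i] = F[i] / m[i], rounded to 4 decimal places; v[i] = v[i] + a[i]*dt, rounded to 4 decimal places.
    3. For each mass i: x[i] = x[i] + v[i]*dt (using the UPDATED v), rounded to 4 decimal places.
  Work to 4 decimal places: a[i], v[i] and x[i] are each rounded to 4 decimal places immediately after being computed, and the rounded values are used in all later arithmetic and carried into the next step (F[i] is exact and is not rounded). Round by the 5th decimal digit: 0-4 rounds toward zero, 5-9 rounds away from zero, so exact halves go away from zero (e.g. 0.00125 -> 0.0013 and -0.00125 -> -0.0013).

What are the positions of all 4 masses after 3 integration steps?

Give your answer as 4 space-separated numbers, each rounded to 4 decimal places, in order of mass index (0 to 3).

Step 0: x=[4.0000 9.0000 13.0000 14.0000] v=[0.0000 0.0000 0.0000 0.0000]
Step 1: x=[4.5000 8.5000 11.5000 15.5000] v=[1.0000 -1.0000 -3.0000 3.0000]
Step 2: x=[5.0000 7.5000 10.5000 17.0000] v=[1.0000 -2.0000 -2.0000 3.0000]
Step 3: x=[4.7500 6.7500 11.2500 17.2500] v=[-0.5000 -1.5000 1.5000 0.5000]

Answer: 4.7500 6.7500 11.2500 17.2500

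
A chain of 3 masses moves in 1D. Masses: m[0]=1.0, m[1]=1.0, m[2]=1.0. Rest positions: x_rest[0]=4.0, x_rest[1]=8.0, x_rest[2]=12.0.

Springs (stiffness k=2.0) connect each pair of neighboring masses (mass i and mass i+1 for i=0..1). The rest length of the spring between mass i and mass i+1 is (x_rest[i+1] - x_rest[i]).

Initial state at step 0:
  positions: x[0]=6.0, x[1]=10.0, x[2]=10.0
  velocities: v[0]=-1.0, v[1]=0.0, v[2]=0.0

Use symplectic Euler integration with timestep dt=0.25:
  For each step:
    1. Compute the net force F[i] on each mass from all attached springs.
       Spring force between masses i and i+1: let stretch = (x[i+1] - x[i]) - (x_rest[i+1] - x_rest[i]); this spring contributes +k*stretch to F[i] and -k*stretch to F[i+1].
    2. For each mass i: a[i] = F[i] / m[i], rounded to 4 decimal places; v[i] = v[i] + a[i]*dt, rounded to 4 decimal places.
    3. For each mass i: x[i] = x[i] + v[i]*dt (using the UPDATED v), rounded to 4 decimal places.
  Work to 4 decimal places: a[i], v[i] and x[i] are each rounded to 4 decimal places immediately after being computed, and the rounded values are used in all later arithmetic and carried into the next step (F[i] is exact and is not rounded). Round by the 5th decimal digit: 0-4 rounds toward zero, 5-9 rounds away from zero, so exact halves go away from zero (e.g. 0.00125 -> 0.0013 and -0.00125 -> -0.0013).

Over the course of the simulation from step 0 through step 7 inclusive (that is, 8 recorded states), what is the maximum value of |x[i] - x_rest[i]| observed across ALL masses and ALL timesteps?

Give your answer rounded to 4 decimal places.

Step 0: x=[6.0000 10.0000 10.0000] v=[-1.0000 0.0000 0.0000]
Step 1: x=[5.7500 9.5000 10.5000] v=[-1.0000 -2.0000 2.0000]
Step 2: x=[5.4688 8.6563 11.3750] v=[-1.1250 -3.3750 3.5000]
Step 3: x=[5.0860 7.7540 12.4102] v=[-1.5313 -3.6094 4.1407]
Step 4: x=[4.5367 7.1002 13.3634] v=[-2.1973 -2.6153 3.8126]
Step 5: x=[3.8078 6.9088 14.0337] v=[-2.9156 -0.7655 2.6810]
Step 6: x=[2.9665 7.2204 14.3134] v=[-3.3651 1.2465 1.1186]
Step 7: x=[2.1570 7.8869 14.2064] v=[-3.2382 2.6661 -0.4279]
Max displacement = 2.3134

Answer: 2.3134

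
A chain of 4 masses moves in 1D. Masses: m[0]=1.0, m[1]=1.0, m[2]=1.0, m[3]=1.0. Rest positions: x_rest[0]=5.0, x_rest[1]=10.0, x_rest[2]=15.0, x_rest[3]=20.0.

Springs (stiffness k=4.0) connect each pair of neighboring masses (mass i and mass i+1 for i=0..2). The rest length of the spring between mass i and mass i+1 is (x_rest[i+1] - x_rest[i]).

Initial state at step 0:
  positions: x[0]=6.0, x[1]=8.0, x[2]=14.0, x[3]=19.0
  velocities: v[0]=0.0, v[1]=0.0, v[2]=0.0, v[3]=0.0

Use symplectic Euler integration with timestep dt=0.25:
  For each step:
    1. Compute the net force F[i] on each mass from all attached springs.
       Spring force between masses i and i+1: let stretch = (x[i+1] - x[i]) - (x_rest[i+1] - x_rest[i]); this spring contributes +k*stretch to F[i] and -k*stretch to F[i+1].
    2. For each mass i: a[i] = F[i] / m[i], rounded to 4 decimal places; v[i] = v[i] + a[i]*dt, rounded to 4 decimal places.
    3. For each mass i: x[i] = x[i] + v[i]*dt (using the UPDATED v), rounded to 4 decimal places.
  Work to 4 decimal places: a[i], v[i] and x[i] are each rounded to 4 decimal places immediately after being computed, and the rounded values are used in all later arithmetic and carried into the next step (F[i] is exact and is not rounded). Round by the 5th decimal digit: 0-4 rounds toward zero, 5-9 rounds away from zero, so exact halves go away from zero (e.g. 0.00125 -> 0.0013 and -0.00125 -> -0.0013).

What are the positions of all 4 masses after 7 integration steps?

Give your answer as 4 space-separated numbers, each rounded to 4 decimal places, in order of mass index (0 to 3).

Answer: 4.3249 7.9187 14.5384 20.2180

Derivation:
Step 0: x=[6.0000 8.0000 14.0000 19.0000] v=[0.0000 0.0000 0.0000 0.0000]
Step 1: x=[5.2500 9.0000 13.7500 19.0000] v=[-3.0000 4.0000 -1.0000 0.0000]
Step 2: x=[4.1875 10.2500 13.6250 18.9375] v=[-4.2500 5.0000 -0.5000 -0.2500]
Step 3: x=[3.3906 10.8281 13.9844 18.7969] v=[-3.1875 2.3125 1.4375 -0.5625]
Step 4: x=[3.2031 10.3359 14.7578 18.7032] v=[-0.7500 -1.9687 3.0937 -0.3750]
Step 5: x=[3.5488 9.1660 15.4121 18.8731] v=[1.3828 -4.6796 2.6172 0.6796]
Step 6: x=[4.0488 8.1533 15.3701 19.4278] v=[2.0000 -4.0507 -0.1679 2.2186]
Step 7: x=[4.3249 7.9187 14.5384 20.2180] v=[1.1045 -0.9384 -3.3270 3.1609]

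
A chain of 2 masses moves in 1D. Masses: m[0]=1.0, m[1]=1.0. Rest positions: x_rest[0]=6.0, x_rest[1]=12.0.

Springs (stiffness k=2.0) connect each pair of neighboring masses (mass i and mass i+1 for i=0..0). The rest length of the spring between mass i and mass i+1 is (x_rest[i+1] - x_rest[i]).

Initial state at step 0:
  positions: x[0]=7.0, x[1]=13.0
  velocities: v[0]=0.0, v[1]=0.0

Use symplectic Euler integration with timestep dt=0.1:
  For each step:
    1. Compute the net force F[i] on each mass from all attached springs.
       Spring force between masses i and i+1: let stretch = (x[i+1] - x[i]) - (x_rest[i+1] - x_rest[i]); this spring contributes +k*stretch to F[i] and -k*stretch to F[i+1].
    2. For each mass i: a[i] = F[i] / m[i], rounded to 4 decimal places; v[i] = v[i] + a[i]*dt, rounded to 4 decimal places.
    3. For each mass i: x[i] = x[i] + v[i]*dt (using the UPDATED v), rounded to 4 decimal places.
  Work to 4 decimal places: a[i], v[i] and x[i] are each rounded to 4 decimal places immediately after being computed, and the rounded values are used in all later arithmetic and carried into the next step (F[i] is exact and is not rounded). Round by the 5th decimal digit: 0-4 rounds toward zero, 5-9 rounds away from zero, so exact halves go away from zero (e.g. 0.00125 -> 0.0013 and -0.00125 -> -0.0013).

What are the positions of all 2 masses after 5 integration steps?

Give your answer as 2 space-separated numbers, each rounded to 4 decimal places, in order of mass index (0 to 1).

Step 0: x=[7.0000 13.0000] v=[0.0000 0.0000]
Step 1: x=[7.0000 13.0000] v=[0.0000 0.0000]
Step 2: x=[7.0000 13.0000] v=[0.0000 0.0000]
Step 3: x=[7.0000 13.0000] v=[0.0000 0.0000]
Step 4: x=[7.0000 13.0000] v=[0.0000 0.0000]
Step 5: x=[7.0000 13.0000] v=[0.0000 0.0000]

Answer: 7.0000 13.0000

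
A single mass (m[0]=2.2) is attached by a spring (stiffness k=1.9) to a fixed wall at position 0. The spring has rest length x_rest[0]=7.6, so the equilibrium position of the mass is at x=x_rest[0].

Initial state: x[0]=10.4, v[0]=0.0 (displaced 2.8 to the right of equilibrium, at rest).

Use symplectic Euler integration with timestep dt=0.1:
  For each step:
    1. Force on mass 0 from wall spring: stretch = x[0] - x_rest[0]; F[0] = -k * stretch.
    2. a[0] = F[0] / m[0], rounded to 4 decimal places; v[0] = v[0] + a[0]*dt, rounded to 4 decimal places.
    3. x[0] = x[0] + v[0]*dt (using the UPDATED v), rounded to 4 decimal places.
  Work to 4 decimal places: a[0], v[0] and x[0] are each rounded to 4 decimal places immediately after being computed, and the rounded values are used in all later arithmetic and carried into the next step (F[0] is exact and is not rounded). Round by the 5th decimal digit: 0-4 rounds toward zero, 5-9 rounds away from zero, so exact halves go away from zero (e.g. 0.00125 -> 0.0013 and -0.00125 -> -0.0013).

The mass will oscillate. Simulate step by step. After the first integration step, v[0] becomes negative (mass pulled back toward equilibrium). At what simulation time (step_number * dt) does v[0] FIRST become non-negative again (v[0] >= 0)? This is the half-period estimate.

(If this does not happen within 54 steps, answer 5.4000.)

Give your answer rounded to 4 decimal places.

Answer: 3.4000

Derivation:
Step 0: x=[10.4000] v=[0.0000]
Step 1: x=[10.3758] v=[-0.2418]
Step 2: x=[10.3277] v=[-0.4815]
Step 3: x=[10.2560] v=[-0.7171]
Step 4: x=[10.1614] v=[-0.9465]
Step 5: x=[10.0446] v=[-1.1677]
Step 6: x=[9.9067] v=[-1.3788]
Step 7: x=[9.7489] v=[-1.5780]
Step 8: x=[9.5725] v=[-1.7636]
Step 9: x=[9.3791] v=[-1.9340]
Step 10: x=[9.1703] v=[-2.0877]
Step 11: x=[8.9480] v=[-2.2233]
Step 12: x=[8.7140] v=[-2.3397]
Step 13: x=[8.4704] v=[-2.4359]
Step 14: x=[8.2193] v=[-2.5111]
Step 15: x=[7.9628] v=[-2.5646]
Step 16: x=[7.7032] v=[-2.5959]
Step 17: x=[7.4427] v=[-2.6048]
Step 18: x=[7.1836] v=[-2.5912]
Step 19: x=[6.9281] v=[-2.5552]
Step 20: x=[6.6784] v=[-2.4972]
Step 21: x=[6.4366] v=[-2.4176]
Step 22: x=[6.2049] v=[-2.3171]
Step 23: x=[5.9852] v=[-2.1966]
Step 24: x=[5.7795] v=[-2.0571]
Step 25: x=[5.5895] v=[-1.8999]
Step 26: x=[5.4169] v=[-1.7263]
Step 27: x=[5.2631] v=[-1.5378]
Step 28: x=[5.1295] v=[-1.3360]
Step 29: x=[5.0172] v=[-1.1226]
Step 30: x=[4.9273] v=[-0.8995]
Step 31: x=[4.8604] v=[-0.6687]
Step 32: x=[4.8172] v=[-0.4321]
Step 33: x=[4.7980] v=[-0.1918]
Step 34: x=[4.8030] v=[0.0502]
First v>=0 after going negative at step 34, time=3.4000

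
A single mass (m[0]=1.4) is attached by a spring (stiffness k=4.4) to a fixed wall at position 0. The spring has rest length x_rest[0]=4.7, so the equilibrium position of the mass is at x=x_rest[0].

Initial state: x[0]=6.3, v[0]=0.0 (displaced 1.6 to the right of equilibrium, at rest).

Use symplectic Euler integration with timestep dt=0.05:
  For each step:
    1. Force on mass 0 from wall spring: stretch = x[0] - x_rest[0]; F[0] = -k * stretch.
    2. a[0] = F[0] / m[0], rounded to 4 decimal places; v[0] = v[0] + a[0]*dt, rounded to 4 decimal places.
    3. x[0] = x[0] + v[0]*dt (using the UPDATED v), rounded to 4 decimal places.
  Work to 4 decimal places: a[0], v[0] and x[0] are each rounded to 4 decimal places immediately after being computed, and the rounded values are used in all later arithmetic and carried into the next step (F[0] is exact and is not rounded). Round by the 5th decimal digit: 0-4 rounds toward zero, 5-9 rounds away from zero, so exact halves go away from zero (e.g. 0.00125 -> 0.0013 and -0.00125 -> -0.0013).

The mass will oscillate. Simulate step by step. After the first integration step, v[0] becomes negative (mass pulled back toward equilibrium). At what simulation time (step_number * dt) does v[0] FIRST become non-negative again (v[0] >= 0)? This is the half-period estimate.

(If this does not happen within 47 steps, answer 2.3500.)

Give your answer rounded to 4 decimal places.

Step 0: x=[6.3000] v=[0.0000]
Step 1: x=[6.2874] v=[-0.2514]
Step 2: x=[6.2624] v=[-0.5009]
Step 3: x=[6.2251] v=[-0.7464]
Step 4: x=[6.1758] v=[-0.9861]
Step 5: x=[6.1149] v=[-1.2180]
Step 6: x=[6.0429] v=[-1.4403]
Step 7: x=[5.9603] v=[-1.6513]
Step 8: x=[5.8678] v=[-1.8493]
Step 9: x=[5.7662] v=[-2.0328]
Step 10: x=[5.6562] v=[-2.2003]
Step 11: x=[5.5387] v=[-2.3506]
Step 12: x=[5.4146] v=[-2.4824]
Step 13: x=[5.2849] v=[-2.5947]
Step 14: x=[5.1506] v=[-2.6866]
Step 15: x=[5.0127] v=[-2.7574]
Step 16: x=[4.8724] v=[-2.8065]
Step 17: x=[4.7307] v=[-2.8336]
Step 18: x=[4.5888] v=[-2.8384]
Step 19: x=[4.4478] v=[-2.8209]
Step 20: x=[4.3087] v=[-2.7813]
Step 21: x=[4.1727] v=[-2.7198]
Step 22: x=[4.0409] v=[-2.6369]
Step 23: x=[3.9142] v=[-2.5333]
Step 24: x=[3.7937] v=[-2.4098]
Step 25: x=[3.6803] v=[-2.2674]
Step 26: x=[3.5749] v=[-2.1072]
Step 27: x=[3.4784] v=[-1.9304]
Step 28: x=[3.3915] v=[-1.7384]
Step 29: x=[3.3149] v=[-1.5328]
Step 30: x=[3.2491] v=[-1.3151]
Step 31: x=[3.1947] v=[-1.0871]
Step 32: x=[3.1522] v=[-0.8506]
Step 33: x=[3.1218] v=[-0.6074]
Step 34: x=[3.1038] v=[-0.3594]
Step 35: x=[3.0984] v=[-0.1086]
Step 36: x=[3.1056] v=[0.1431]
First v>=0 after going negative at step 36, time=1.8000

Answer: 1.8000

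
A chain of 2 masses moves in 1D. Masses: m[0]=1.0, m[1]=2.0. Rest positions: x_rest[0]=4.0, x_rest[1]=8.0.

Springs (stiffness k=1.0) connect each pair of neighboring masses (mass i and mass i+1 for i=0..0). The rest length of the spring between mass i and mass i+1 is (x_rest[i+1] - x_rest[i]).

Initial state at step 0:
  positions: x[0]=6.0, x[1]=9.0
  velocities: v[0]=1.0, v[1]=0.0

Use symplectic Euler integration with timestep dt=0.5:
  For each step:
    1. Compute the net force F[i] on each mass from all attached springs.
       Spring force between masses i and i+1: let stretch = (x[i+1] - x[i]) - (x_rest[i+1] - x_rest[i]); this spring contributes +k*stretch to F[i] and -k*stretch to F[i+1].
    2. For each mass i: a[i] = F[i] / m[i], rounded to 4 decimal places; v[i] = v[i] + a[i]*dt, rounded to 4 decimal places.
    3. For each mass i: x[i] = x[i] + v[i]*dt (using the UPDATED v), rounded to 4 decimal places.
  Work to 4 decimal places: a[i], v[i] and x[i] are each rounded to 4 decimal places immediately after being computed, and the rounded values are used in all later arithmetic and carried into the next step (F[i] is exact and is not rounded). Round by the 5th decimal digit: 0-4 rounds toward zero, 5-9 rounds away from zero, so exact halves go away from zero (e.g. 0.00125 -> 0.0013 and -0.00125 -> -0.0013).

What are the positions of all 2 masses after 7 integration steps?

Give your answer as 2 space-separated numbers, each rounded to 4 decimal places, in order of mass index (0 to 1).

Step 0: x=[6.0000 9.0000] v=[1.0000 0.0000]
Step 1: x=[6.2500 9.1250] v=[0.5000 0.2500]
Step 2: x=[6.2188 9.3907] v=[-0.0625 0.5313]
Step 3: x=[5.9805 9.7599] v=[-0.4766 0.7384]
Step 4: x=[5.6871 10.1567] v=[-0.5869 0.7936]
Step 5: x=[5.5111 10.4948] v=[-0.3521 0.6762]
Step 6: x=[5.5810 10.7100] v=[0.1398 0.4303]
Step 7: x=[5.9332 10.7841] v=[0.7043 0.1481]

Answer: 5.9332 10.7841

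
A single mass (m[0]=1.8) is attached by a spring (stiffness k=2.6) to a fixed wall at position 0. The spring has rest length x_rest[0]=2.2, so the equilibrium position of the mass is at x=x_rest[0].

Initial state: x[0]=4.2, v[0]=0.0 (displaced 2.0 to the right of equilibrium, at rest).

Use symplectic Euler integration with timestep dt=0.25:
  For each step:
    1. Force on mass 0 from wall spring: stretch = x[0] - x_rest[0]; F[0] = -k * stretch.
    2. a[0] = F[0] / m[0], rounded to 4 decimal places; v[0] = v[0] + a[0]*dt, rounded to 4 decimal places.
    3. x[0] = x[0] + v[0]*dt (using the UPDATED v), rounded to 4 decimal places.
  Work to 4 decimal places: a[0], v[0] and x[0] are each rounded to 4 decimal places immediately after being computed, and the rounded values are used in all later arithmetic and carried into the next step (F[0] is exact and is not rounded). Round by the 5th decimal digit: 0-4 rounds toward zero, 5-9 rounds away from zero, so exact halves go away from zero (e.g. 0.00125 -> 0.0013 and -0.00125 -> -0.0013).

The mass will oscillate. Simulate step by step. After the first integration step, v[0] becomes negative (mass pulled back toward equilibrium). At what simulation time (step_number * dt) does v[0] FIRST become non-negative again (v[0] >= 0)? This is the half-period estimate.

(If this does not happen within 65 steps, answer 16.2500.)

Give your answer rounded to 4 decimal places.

Step 0: x=[4.2000] v=[0.0000]
Step 1: x=[4.0195] v=[-0.7222]
Step 2: x=[3.6747] v=[-1.3793]
Step 3: x=[3.1968] v=[-1.9118]
Step 4: x=[2.6289] v=[-2.2718]
Step 5: x=[2.0222] v=[-2.4267]
Step 6: x=[1.4316] v=[-2.3625]
Step 7: x=[0.9104] v=[-2.0850]
Step 8: x=[0.5056] v=[-1.6193]
Step 9: x=[0.2538] v=[-1.0074]
Step 10: x=[0.1777] v=[-0.3046]
Step 11: x=[0.2841] v=[0.4257]
First v>=0 after going negative at step 11, time=2.7500

Answer: 2.7500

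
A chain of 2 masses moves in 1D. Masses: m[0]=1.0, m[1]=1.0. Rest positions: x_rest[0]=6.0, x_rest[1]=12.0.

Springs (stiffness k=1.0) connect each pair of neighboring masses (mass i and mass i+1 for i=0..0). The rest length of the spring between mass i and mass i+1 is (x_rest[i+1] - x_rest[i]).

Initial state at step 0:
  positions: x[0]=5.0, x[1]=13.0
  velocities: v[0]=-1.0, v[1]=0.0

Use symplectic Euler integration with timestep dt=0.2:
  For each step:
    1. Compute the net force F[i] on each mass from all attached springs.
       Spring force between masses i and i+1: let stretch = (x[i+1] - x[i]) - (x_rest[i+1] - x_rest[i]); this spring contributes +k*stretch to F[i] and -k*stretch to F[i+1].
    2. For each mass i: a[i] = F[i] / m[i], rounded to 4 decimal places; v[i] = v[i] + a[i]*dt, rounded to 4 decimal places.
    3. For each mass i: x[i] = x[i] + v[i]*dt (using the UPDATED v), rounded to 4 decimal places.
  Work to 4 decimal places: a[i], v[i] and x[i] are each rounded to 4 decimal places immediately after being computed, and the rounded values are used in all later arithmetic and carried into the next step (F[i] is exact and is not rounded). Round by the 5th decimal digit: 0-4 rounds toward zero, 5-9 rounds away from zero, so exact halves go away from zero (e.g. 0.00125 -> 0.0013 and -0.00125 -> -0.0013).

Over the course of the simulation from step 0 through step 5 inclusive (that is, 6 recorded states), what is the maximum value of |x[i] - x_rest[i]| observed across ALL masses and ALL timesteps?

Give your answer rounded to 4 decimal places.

Step 0: x=[5.0000 13.0000] v=[-1.0000 0.0000]
Step 1: x=[4.8800 12.9200] v=[-0.6000 -0.4000]
Step 2: x=[4.8416 12.7584] v=[-0.1920 -0.8080]
Step 3: x=[4.8799 12.5201] v=[0.1914 -1.1914]
Step 4: x=[4.9838 12.2162] v=[0.5194 -1.5194]
Step 5: x=[5.1370 11.8630] v=[0.7659 -1.7659]
Max displacement = 1.1584

Answer: 1.1584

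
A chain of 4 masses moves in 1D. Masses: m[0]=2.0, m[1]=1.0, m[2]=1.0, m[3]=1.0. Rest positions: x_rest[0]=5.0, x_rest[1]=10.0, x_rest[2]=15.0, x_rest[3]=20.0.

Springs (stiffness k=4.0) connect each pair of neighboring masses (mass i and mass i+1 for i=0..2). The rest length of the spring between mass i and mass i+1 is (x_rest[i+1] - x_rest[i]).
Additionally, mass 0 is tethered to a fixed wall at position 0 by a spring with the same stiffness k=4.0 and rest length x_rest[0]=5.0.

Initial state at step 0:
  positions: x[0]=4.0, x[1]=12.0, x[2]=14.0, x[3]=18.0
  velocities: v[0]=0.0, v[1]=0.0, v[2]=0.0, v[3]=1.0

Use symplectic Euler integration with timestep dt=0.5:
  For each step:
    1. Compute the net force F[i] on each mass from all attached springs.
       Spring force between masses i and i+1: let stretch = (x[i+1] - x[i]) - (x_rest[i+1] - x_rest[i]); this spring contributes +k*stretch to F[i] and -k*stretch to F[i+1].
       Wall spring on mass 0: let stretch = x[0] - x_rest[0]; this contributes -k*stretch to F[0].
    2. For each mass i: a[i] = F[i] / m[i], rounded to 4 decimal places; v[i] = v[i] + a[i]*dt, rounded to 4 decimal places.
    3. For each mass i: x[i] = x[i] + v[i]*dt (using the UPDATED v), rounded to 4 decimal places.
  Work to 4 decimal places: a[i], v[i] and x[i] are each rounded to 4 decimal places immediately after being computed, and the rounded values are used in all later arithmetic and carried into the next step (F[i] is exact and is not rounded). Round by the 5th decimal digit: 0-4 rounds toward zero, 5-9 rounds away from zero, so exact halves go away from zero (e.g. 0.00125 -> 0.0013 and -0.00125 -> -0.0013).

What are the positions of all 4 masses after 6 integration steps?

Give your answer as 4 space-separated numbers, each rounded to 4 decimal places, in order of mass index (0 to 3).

Answer: 7.3750 7.5000 16.2500 21.5000

Derivation:
Step 0: x=[4.0000 12.0000 14.0000 18.0000] v=[0.0000 0.0000 0.0000 1.0000]
Step 1: x=[6.0000 6.0000 16.0000 19.5000] v=[4.0000 -12.0000 4.0000 3.0000]
Step 2: x=[5.0000 10.0000 11.5000 22.5000] v=[-2.0000 8.0000 -9.0000 6.0000]
Step 3: x=[4.0000 10.5000 16.5000 19.5000] v=[-2.0000 1.0000 10.0000 -6.0000]
Step 4: x=[4.2500 10.5000 18.5000 18.5000] v=[0.5000 0.0000 4.0000 -2.0000]
Step 5: x=[5.5000 12.2500 12.5000 22.5000] v=[2.5000 3.5000 -12.0000 8.0000]
Step 6: x=[7.3750 7.5000 16.2500 21.5000] v=[3.7500 -9.5000 7.5000 -2.0000]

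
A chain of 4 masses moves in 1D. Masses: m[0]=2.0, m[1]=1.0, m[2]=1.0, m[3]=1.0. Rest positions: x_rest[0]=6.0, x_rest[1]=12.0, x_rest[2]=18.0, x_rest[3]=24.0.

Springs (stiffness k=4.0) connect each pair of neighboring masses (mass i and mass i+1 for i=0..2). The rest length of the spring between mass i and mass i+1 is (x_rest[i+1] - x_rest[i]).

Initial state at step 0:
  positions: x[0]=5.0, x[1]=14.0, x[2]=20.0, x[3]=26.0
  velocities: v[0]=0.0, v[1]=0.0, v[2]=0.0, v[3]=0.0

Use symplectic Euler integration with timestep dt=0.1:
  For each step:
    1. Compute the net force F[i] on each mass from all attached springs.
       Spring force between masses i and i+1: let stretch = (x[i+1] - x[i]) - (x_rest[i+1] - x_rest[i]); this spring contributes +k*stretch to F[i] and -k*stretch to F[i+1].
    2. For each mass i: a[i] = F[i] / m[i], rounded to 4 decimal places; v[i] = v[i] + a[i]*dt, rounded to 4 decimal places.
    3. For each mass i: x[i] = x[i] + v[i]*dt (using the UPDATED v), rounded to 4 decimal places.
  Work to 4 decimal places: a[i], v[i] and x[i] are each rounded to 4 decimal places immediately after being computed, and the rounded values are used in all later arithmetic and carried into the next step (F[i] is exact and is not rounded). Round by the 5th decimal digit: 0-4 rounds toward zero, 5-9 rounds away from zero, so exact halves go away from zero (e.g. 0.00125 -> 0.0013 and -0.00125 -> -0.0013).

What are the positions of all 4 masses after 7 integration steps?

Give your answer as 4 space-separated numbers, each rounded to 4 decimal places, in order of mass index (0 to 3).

Step 0: x=[5.0000 14.0000 20.0000 26.0000] v=[0.0000 0.0000 0.0000 0.0000]
Step 1: x=[5.0600 13.8800 20.0000 26.0000] v=[0.6000 -1.2000 0.0000 0.0000]
Step 2: x=[5.1764 13.6520 19.9952 26.0000] v=[1.1640 -2.2800 -0.0480 0.0000]
Step 3: x=[5.3423 13.3387 19.9769 25.9998] v=[1.6591 -3.1330 -0.1834 -0.0019]
Step 4: x=[5.5481 12.9711 19.9340 25.9987] v=[2.0584 -3.6763 -0.4295 -0.0111]
Step 5: x=[5.7824 12.5851 19.8551 25.9950] v=[2.3430 -3.8603 -0.7888 -0.0370]
Step 6: x=[6.0328 12.2178 19.7310 25.9857] v=[2.5035 -3.6734 -1.2408 -0.0930]
Step 7: x=[6.2869 11.9036 19.5566 25.9662] v=[2.5405 -3.1421 -1.7442 -0.1949]

Answer: 6.2869 11.9036 19.5566 25.9662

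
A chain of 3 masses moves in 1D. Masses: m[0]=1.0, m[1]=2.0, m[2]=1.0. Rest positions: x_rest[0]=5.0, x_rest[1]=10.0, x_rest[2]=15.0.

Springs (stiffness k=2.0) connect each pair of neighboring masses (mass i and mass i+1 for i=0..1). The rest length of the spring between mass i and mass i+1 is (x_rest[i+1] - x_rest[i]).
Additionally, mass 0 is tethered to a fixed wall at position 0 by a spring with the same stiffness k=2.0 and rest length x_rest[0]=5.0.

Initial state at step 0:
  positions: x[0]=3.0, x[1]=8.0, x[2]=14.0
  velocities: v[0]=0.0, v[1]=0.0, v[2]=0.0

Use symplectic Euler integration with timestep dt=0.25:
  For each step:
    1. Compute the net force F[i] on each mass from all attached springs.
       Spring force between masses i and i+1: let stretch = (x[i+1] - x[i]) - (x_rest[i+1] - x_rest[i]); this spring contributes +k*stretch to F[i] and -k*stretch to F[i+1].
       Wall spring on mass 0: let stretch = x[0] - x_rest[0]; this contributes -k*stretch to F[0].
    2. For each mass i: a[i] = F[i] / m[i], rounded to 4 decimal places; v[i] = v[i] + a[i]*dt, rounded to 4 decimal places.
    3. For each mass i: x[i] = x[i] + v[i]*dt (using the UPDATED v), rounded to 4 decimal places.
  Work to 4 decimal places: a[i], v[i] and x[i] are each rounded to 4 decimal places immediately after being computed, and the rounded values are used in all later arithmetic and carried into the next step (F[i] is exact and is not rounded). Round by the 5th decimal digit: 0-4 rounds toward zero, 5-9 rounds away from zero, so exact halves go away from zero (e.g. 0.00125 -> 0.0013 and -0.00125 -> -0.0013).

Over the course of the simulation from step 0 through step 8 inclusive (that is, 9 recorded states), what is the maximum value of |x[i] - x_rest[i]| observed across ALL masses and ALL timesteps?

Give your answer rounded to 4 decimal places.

Step 0: x=[3.0000 8.0000 14.0000] v=[0.0000 0.0000 0.0000]
Step 1: x=[3.2500 8.0625 13.8750] v=[1.0000 0.2500 -0.5000]
Step 2: x=[3.6953 8.1875 13.6484] v=[1.7813 0.5000 -0.9063]
Step 3: x=[4.2403 8.3731 13.3642] v=[2.1798 0.7422 -1.1368]
Step 4: x=[4.7718 8.6123 13.0811] v=[2.1261 0.9568 -1.1324]
Step 5: x=[5.1869 8.8908 12.8644] v=[1.6605 1.1139 -0.8668]
Step 6: x=[5.4167 9.1861 12.7760] v=[0.9190 1.1813 -0.3536]
Step 7: x=[5.4406 9.4702 12.8639] v=[0.0954 1.1364 0.3515]
Step 8: x=[5.2881 9.7146 13.1526] v=[-0.6101 0.9774 1.1547]
Max displacement = 2.2240

Answer: 2.2240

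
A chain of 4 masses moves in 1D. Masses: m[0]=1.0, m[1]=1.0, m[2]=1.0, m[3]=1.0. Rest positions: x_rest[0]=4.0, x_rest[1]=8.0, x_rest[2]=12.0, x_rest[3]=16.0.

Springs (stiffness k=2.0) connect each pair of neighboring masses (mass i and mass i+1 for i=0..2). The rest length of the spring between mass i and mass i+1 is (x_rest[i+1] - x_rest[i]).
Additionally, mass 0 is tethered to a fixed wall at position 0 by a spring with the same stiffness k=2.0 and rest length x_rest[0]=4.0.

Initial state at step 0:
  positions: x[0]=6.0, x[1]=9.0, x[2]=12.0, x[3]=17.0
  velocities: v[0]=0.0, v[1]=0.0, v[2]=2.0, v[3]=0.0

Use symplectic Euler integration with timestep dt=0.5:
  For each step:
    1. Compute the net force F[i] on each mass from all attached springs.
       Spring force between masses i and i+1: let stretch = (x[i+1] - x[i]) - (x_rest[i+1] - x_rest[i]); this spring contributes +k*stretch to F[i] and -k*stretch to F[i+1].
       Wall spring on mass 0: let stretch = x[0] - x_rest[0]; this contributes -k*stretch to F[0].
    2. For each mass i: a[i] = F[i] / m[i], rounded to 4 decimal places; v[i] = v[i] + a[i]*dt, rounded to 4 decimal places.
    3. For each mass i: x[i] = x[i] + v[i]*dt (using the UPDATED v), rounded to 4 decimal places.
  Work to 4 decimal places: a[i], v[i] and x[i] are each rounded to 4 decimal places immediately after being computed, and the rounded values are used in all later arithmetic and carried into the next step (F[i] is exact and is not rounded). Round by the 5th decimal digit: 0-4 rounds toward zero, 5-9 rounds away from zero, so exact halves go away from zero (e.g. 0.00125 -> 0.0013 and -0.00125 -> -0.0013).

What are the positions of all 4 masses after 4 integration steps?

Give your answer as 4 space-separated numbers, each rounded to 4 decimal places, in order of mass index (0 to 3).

Answer: 4.6875 8.3125 12.5625 19.1250

Derivation:
Step 0: x=[6.0000 9.0000 12.0000 17.0000] v=[0.0000 0.0000 2.0000 0.0000]
Step 1: x=[4.5000 9.0000 14.0000 16.5000] v=[-3.0000 0.0000 4.0000 -1.0000]
Step 2: x=[3.0000 9.2500 14.7500 16.7500] v=[-3.0000 0.5000 1.5000 0.5000]
Step 3: x=[3.1250 9.1250 13.7500 18.0000] v=[0.2500 -0.2500 -2.0000 2.5000]
Step 4: x=[4.6875 8.3125 12.5625 19.1250] v=[3.1250 -1.6250 -2.3750 2.2500]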